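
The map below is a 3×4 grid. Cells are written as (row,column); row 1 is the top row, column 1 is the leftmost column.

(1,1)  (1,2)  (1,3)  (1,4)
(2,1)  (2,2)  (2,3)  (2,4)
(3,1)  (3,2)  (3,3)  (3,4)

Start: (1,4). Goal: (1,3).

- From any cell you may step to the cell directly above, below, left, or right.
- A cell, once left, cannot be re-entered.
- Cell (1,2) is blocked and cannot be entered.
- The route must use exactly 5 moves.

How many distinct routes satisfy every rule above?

Need simple routes of exactly 5 moves from (1,4) to (1,3) (Manhattan distance 1, so 2 moves are spent on a detour and 2 undoing it).
Enumerating: (1,4) (2,4) (3,4) (3,3) (2,3) (1,3).
That gives 1 route.

1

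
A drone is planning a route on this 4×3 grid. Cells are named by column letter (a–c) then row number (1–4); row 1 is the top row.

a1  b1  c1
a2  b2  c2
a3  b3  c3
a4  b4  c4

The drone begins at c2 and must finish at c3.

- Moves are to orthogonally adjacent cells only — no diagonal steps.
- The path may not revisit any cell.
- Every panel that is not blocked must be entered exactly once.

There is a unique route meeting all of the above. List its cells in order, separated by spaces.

c2 c1 b1 a1 a2 b2 b3 a3 a4 b4 c4 c3

Need to visit all 12 open cells exactly once, starting at c2 and ending at c3.
Cell c4 has only two open neighbours (c3 and b4), so the path must pass straight through it: one of those is the cell it's entered from and the other is where it exits.
Route from c2: up 1 to c1, left 2 to a1, down 1 to a2, right 1 to b2, down 1 to b3, left 1 to a3, down 1 to a4, right 2 to c4, up 1 to c3 — 11 moves in all.
Check: all 12 open cells covered.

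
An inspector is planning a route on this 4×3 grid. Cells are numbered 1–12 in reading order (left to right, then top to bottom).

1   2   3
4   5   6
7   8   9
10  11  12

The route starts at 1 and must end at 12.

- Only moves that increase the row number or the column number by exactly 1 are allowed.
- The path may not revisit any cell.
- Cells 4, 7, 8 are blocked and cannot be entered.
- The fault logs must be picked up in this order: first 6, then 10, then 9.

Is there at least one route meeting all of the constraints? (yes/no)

10 lies to the left of 6, so going from 6 to 10 would need a leftward move — but moves only go right/down, so 6 cannot be visited before 10.

no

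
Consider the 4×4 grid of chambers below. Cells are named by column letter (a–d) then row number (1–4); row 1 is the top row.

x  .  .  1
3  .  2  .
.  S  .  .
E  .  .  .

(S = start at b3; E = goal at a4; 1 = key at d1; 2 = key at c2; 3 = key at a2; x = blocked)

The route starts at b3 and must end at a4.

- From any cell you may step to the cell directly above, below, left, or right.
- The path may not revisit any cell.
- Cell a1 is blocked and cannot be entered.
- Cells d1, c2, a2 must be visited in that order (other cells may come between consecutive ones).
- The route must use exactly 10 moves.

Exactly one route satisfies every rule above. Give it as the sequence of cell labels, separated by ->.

The waypoints must appear in the order d1, c2, a2, with no cell reused.
Route from b3: right 2 to d3, up 2 to d1, left 1 to c1, down 1 to c2, left 2 to a2, down 2 to a4 — 10 moves in all.
Check: order respected (1 at step 4, 2 at step 6, 3 at step 8); 10 moves as required.

b3 -> c3 -> d3 -> d2 -> d1 -> c1 -> c2 -> b2 -> a2 -> a3 -> a4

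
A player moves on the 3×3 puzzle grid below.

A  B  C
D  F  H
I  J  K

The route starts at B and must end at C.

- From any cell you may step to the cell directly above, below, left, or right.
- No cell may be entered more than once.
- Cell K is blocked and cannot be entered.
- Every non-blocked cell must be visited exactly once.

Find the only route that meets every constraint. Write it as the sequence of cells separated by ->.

Need to visit all 8 open cells exactly once, starting at B and ending at C.
Cell A has only two open neighbours (D and B), so the path must pass straight through it: one of those is the cell it's entered from and the other is where it exits.
Route from B: left 1 to A, down 2 to I, right 1 to J, up 1 to F, right 1 to H, up 1 to C — 7 moves in all.
Check: all 8 open cells covered.

B -> A -> D -> I -> J -> F -> H -> C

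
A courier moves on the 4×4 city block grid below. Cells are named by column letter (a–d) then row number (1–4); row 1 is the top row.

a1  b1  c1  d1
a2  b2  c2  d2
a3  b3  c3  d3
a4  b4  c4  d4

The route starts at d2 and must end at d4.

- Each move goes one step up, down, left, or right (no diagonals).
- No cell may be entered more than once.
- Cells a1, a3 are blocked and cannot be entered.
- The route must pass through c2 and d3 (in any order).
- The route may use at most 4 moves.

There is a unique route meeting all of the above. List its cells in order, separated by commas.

d2, c2, c3, d3, d4

The 4-move cap with required stops at c2, d3 leaves no slack for detours.
Route from d2: left 1 to c2, down 1 to c3, right 1 to d3, down 1 to d4 — 4 moves in all.
Check: all required cells visited; 4 ≤ 4 moves.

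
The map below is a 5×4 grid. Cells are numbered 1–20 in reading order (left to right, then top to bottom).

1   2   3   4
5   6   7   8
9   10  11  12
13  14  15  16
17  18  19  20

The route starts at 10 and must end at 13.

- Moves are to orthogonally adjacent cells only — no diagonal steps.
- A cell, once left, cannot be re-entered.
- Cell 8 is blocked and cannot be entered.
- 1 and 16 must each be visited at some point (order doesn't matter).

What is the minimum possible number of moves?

Any route passes through 1 and 16 in some order between 10 and 13. Summing Manhattan distances along each leg and taking the cheapest ordering (10 → 16 → 1 → 13) gives a lower bound of 3 + 6 + 3 = 12 moves.
A route of 12 moves achieves this: 10 → 6 → 5 → 1 → 2 → 3 → 7 → 11 → 12 → 16 → 15 → 14 → 13.
Since 12 matches the lower bound, it is optimal.

12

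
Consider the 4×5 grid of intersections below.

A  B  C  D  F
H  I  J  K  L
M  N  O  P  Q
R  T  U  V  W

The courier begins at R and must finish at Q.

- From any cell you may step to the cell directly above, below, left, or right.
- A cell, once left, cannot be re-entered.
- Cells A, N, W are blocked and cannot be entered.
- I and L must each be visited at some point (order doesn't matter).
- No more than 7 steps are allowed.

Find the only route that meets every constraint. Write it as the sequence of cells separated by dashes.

R - M - H - I - J - K - L - Q

The budget equals the shortest possible length, so every move has to be on a shortest route through the required cells.
Route from R: up 2 to H, right 4 to L, down 1 to Q — 7 moves in all.
Check: all required cells visited; 7 ≤ 7 moves.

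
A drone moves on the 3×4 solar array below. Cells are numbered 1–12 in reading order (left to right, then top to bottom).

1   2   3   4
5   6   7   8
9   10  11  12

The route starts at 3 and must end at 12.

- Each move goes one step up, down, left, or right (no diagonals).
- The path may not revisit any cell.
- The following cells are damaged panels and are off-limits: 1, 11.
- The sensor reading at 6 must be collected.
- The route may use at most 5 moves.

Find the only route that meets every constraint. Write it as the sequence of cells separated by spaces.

3 2 6 7 8 12

Any route must reach 6 and still end at 12 within 5 moves, so the order of the required stops is forced.
Route from 3: left 1 to 2, down 1 to 6, right 2 to 8, down 1 to 12 — 5 moves in all.
Check: all required cells visited; 5 ≤ 5 moves.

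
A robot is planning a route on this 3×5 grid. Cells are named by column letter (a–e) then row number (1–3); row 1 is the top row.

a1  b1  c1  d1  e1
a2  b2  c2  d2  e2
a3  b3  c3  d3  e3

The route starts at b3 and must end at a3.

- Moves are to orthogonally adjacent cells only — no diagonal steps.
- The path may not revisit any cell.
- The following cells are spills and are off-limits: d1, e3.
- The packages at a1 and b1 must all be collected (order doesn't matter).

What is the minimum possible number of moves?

Any route passes through a1 and b1 in some order between b3 and a3. Summing Manhattan distances along each leg and taking the cheapest ordering (b3 → b1 → a1 → a3) gives a lower bound of 2 + 1 + 2 = 5 moves.
A route of 5 moves achieves this: b3 → b2 → b1 → a1 → a2 → a3.
Since 5 matches the lower bound, it is optimal.

5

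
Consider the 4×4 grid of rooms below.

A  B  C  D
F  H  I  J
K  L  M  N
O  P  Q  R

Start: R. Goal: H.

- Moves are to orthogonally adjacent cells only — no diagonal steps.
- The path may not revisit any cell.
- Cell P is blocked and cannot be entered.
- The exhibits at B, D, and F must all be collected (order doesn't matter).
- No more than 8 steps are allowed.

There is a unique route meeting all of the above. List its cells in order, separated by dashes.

The budget equals the shortest possible length, so every move has to be on a shortest route through the required cells.
Route from R: up 3 to D, left 3 to A, down 1 to F, right 1 to H — 8 moves in all.
Check: all required cells visited; 8 ≤ 8 moves.

R - N - J - D - C - B - A - F - H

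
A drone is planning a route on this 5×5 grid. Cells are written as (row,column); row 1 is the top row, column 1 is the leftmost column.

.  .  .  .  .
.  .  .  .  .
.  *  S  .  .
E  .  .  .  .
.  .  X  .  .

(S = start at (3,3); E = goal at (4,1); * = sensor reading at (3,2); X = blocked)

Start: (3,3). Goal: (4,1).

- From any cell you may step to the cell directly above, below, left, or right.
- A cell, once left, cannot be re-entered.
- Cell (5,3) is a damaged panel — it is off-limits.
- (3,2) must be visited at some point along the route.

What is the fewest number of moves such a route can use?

3

Any route passes through (3,2) somewhere between (3,3) and (4,1). Summing Manhattan distances along the two legs ((3,3) → (3,2) → (4,1)) gives a lower bound of 1 + 2 = 3 moves.
A route of 3 moves achieves this: (3,3) → (3,2) → (4,2) → (4,1).
Since 3 matches the lower bound, it is optimal.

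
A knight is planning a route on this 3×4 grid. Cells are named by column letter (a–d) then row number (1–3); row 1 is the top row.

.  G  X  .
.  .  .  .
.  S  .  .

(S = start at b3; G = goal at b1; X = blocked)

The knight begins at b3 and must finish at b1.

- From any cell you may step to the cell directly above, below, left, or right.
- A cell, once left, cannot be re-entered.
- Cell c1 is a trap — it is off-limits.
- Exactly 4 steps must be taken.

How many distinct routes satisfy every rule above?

Need simple routes of exactly 4 moves from b3 to b1 (Manhattan distance 2, so 1 moves are spent on a detour and 1 undoing it).
Enumerating: b3 b2 a2 a1 b1 | b3 a3 a2 a1 b1 | b3 a3 a2 b2 b1 | b3 c3 c2 b2 b1.
That gives 4 routes.

4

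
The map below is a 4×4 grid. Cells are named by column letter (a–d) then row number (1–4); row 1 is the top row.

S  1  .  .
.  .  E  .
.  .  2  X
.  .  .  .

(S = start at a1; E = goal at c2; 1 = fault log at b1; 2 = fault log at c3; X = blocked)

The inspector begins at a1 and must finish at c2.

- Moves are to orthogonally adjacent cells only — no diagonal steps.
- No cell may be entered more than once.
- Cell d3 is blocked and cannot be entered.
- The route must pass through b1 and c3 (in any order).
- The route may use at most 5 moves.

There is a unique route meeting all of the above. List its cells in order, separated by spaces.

a1 b1 b2 b3 c3 c2

Any route must reach b1 and c3 and still end at c2 within 5 moves, so the order of the required stops is forced.
Route from a1: right to b1, 2× down (reaching b3), right to c3, up to c2 — 5 moves in all.
Check: all required cells visited; 5 ≤ 5 moves.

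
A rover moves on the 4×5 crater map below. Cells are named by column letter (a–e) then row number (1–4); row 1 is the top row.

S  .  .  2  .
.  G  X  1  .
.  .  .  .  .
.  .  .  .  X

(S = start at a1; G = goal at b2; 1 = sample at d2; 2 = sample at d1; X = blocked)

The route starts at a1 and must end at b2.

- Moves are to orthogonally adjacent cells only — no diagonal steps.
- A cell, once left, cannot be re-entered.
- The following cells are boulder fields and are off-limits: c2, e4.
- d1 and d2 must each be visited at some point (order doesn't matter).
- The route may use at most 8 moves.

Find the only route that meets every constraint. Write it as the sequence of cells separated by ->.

a1 -> b1 -> c1 -> d1 -> d2 -> d3 -> c3 -> b3 -> b2

Any route must reach d1 and d2 and still end at b2 within 8 moves, so the order of the required stops is forced.
Route from a1: 3× right (reaching d1), 2× down (reaching d3), 2× left (reaching b3), up to b2 — 8 moves in all.
Check: all required cells visited; 8 ≤ 8 moves.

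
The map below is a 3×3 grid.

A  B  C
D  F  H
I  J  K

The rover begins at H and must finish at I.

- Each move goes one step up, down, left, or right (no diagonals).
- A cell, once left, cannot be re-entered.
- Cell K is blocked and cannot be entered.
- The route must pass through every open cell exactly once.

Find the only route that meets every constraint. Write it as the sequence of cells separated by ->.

Need to visit all 8 open cells exactly once, starting at H and ending at I.
Cell C has only two open neighbours (H and B), so the path must pass straight through it: one of those is the cell it's entered from and the other is where it exits.
Route from H: up to C, 2× left (reaching A), down to D, right to F, down to J, left to I — 7 moves in all.
Check: all 8 open cells covered.

H -> C -> B -> A -> D -> F -> J -> I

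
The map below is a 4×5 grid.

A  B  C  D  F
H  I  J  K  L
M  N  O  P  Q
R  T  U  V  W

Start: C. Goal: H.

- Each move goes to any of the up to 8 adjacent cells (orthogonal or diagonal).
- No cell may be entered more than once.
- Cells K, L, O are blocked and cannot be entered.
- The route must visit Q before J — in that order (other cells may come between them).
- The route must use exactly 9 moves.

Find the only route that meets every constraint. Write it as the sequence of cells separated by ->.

The waypoints must appear in the order Q, J, with no cell reused.
Route from C: down-left 1 to I, down 1 to N, down-right 1 to U, right 1 to V, up-right 1 to Q, left 1 to P, up-left 2 to B, down-left 1 to H — 9 moves in all.
Check: order respected (Q at step 5, J at step 7); 9 moves as required.

C -> I -> N -> U -> V -> Q -> P -> J -> B -> H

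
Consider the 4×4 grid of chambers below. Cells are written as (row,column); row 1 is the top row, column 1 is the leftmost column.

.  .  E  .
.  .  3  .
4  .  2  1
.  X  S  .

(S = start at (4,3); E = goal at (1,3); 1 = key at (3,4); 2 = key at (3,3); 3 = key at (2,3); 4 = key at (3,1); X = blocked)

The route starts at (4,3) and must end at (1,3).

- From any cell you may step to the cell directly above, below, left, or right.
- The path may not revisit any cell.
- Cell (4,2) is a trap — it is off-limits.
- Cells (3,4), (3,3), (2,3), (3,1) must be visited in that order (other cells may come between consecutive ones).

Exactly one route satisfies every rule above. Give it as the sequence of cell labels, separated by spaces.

The waypoints must appear in the order (3,4), (3,3), (2,3), (3,1), with no cell reused.
Route from (4,3): right to (4,4), up to (3,4), left to (3,3), up to (2,3), left to (2,2), down to (3,2), left to (3,1), 2× up (reaching (1,1)), 2× right (reaching (1,3)) — 11 moves in all.
Check: order respected (1 at step 2, 2 at step 3, 3 at step 4, 4 at step 7).

(4,3) (4,4) (3,4) (3,3) (2,3) (2,2) (3,2) (3,1) (2,1) (1,1) (1,2) (1,3)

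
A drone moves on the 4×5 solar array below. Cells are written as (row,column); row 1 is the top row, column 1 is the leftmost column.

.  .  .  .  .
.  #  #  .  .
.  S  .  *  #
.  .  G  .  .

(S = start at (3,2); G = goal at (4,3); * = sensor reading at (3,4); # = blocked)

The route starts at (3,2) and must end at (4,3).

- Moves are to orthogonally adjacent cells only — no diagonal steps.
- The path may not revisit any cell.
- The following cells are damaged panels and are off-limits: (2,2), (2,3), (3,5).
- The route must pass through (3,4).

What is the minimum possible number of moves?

Any route passes through (3,4) somewhere between (3,2) and (4,3). Summing Manhattan distances along the two legs ((3,2) → (3,4) → (4,3)) gives a lower bound of 2 + 2 = 4 moves.
A route of 4 moves achieves this: (3,2) → (3,3) → (3,4) → (4,4) → (4,3).
Since 4 matches the lower bound, it is optimal.

4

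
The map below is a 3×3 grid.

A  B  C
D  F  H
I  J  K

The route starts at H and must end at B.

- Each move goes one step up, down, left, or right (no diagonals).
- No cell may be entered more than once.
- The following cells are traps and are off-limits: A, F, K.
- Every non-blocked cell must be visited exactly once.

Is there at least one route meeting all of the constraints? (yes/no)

Cell D has only one open neighbour but is neither the start nor the goal, so a Hamiltonian route would have to both enter and leave it through the same neighbour — impossible without revisiting.

no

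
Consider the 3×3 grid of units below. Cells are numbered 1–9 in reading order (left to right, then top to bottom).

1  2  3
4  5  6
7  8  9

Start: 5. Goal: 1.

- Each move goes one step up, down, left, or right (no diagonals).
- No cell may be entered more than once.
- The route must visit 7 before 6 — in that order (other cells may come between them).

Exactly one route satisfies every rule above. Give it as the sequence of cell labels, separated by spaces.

The waypoints must appear in the order 7, 6, with no cell reused.
Route from 5: left to 4, down to 7, 2× right (reaching 9), 2× up (reaching 3), 2× left (reaching 1) — 8 moves in all.
Check: order respected (7 at step 2, 6 at step 5).

5 4 7 8 9 6 3 2 1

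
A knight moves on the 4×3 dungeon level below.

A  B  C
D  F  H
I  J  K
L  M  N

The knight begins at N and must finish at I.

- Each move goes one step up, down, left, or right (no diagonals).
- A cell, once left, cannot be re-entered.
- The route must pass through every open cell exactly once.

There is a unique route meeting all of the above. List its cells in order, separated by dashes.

Need to visit all 12 open cells exactly once, starting at N and ending at I.
Route from N: 3× up (reaching C), 2× left (reaching A), down to D, right to F, 2× down (reaching M), left to L, up to I — 11 moves in all.
Check: all 12 open cells covered.

N - K - H - C - B - A - D - F - J - M - L - I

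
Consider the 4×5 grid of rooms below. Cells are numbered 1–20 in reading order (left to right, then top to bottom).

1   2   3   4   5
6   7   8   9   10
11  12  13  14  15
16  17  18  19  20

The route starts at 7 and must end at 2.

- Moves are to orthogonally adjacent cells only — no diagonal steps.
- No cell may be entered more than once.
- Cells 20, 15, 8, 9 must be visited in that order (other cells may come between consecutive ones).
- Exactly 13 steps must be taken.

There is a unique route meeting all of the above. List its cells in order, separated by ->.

7 -> 12 -> 17 -> 18 -> 19 -> 20 -> 15 -> 14 -> 13 -> 8 -> 9 -> 4 -> 3 -> 2

The waypoints must appear in the order 20, 15, 8, 9, with no cell reused.
Route from 7: 2× down (reaching 17), 3× right (reaching 20), up to 15, 2× left (reaching 13), up to 8, right to 9, up to 4, 2× left (reaching 2) — 13 moves in all.
Check: order respected (20 at step 5, 15 at step 6, 8 at step 9, 9 at step 10); 13 moves as required.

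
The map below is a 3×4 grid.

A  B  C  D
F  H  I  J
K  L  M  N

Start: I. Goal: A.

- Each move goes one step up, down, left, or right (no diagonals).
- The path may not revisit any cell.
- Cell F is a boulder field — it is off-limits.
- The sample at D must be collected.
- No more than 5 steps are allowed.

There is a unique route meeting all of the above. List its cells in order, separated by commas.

I, J, D, C, B, A

The budget equals the shortest possible length, so every move has to be on a shortest route through the required cells.
Route from I: right 1 to J, up 1 to D, left 3 to A — 5 moves in all.
Check: all required cells visited; 5 ≤ 5 moves.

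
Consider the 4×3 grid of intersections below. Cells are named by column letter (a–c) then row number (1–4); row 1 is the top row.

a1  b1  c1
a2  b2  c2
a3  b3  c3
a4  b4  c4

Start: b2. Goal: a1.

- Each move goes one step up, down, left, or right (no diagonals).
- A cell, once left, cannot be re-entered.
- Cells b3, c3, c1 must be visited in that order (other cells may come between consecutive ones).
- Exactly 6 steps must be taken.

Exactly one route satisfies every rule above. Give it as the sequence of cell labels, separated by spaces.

The waypoints must appear in the order b3, c3, c1, with no cell reused.
Route from b2: down to b3, right to c3, 2× up (reaching c1), 2× left (reaching a1) — 6 moves in all.
Check: order respected (b3 at step 1, c3 at step 2, c1 at step 4); 6 moves as required.

b2 b3 c3 c2 c1 b1 a1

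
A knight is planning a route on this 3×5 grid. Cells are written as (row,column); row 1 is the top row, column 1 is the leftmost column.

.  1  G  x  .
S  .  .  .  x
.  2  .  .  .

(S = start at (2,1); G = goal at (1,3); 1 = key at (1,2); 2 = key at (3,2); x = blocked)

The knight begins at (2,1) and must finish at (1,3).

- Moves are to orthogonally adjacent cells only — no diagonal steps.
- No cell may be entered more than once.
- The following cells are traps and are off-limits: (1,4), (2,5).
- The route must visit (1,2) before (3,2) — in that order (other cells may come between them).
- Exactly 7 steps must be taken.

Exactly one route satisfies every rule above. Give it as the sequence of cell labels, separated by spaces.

The waypoints must appear in the order (1,2), (3,2), with no cell reused.
Route from (2,1): up to (1,1), right to (1,2), 2× down (reaching (3,2)), right to (3,3), 2× up (reaching (1,3)) — 7 moves in all.
Check: order respected (1 at step 2, 2 at step 4); 7 moves as required.

(2,1) (1,1) (1,2) (2,2) (3,2) (3,3) (2,3) (1,3)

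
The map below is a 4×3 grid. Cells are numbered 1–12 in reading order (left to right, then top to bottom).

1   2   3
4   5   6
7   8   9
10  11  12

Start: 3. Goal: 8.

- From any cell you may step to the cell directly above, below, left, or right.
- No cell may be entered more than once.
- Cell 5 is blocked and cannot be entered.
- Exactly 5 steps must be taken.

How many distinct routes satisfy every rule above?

Need simple routes of exactly 5 moves from 3 to 8 (Manhattan distance 3, so 1 moves are spent on a detour and 1 undoing it).
Enumerating: 3 6 9 12 11 8 | 3 2 1 4 7 8.
That gives 2 routes.

2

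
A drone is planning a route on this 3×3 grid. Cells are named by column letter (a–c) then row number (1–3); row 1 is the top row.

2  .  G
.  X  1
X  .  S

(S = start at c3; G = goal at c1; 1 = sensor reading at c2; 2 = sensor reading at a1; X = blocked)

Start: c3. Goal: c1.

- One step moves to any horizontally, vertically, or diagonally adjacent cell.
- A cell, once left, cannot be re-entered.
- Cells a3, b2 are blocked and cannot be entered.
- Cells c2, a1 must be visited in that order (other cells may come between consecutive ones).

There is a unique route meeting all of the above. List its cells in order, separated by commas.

The waypoints must appear in the order c2, a1, with no cell reused.
Route from c3: up to c2, down-left to b3, up-left to a2, up to a1, 2× right (reaching c1) — 6 moves in all.
Check: order respected (1 at step 1, 2 at step 4).

c3, c2, b3, a2, a1, b1, c1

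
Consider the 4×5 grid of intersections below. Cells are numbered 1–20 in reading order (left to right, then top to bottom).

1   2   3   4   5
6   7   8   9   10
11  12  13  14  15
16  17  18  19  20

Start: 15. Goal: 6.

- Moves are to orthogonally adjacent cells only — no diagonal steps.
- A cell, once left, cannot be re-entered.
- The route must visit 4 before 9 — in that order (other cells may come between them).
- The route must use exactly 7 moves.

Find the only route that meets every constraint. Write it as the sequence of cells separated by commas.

15, 10, 5, 4, 9, 8, 7, 6

The waypoints must appear in the order 4, 9, with no cell reused.
Route from 15: 2× up (reaching 5), left to 4, down to 9, 3× left (reaching 6) — 7 moves in all.
Check: order respected (4 at step 3, 9 at step 4); 7 moves as required.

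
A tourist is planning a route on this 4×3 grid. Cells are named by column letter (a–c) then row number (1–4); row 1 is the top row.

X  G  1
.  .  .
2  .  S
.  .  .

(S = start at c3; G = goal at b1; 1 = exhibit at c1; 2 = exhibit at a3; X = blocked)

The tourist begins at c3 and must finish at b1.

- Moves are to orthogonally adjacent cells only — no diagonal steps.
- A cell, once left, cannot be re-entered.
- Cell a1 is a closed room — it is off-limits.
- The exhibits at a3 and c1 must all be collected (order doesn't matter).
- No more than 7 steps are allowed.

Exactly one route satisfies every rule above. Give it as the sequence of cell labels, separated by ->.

The 7-move cap with required stops at a3, c1 leaves no slack for detours.
Route from c3: 2× left (reaching a3), up to a2, 2× right (reaching c2), up to c1, left to b1 — 7 moves in all.
Check: all required cells visited; 7 ≤ 7 moves.

c3 -> b3 -> a3 -> a2 -> b2 -> c2 -> c1 -> b1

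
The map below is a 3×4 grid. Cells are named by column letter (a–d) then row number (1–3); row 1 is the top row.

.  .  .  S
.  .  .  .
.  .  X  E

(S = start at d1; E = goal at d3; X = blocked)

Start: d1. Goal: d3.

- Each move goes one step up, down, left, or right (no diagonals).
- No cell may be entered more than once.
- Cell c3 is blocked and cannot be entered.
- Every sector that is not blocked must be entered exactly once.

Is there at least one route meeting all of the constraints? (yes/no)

yes

One route that works: d1 → c1 → b1 → a1 → a2 → a3 → b3 → b2 → c2 → d2 → d3.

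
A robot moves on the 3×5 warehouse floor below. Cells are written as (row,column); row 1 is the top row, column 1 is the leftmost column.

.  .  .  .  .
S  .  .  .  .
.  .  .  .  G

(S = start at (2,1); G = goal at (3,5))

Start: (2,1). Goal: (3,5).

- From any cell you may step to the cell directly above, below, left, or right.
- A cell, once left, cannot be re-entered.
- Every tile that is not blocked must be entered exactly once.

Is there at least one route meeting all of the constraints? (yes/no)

Colour the cells like a checkerboard: each orthogonal step flips colour, so a Hamiltonian route alternates colours. Here there are 8 cells of one colour and 7 of the other, with start on the opposite colour to the goal — the counts and endpoints can't be arranged into an alternating sequence of length 15, so no Hamiltonian route exists.

no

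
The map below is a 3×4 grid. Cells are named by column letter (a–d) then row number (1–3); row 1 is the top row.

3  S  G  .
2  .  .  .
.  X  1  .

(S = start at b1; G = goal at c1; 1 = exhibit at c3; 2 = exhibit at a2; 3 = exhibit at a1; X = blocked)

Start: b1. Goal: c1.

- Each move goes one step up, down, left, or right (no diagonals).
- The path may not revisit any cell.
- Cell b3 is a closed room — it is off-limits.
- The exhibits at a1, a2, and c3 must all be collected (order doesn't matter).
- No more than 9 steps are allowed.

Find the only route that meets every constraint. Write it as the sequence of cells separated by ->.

The 9-move cap with required stops at a1, a2, c3 leaves no slack for detours.
Route from b1: left 1 to a1, down 1 to a2, right 2 to c2, down 1 to c3, right 1 to d3, up 2 to d1, left 1 to c1 — 9 moves in all.
Check: all required cells visited; 9 ≤ 9 moves.

b1 -> a1 -> a2 -> b2 -> c2 -> c3 -> d3 -> d2 -> d1 -> c1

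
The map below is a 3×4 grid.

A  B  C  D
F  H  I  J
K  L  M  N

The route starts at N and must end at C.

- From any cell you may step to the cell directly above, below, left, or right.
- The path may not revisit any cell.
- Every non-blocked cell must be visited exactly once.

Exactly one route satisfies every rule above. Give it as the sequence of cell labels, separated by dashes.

Need to visit all 12 open cells exactly once, starting at N and ending at C.
Route from N: 3× left (reaching K), 2× up (reaching A), right to B, down to H, 2× right (reaching J), up to D, left to C — 11 moves in all.
Check: all 12 open cells covered.

N - M - L - K - F - A - B - H - I - J - D - C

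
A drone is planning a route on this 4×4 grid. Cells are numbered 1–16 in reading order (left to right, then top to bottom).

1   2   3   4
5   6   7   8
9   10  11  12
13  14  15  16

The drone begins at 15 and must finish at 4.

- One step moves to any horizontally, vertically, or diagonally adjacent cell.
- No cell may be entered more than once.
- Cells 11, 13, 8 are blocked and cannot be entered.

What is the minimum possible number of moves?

With diagonal moves allowed, the Chebyshev distance max(|Δrow|,|Δcol|) from 15 to 4 is 3, so at least 3 moves are needed.
A route of 3 moves achieves this: 15 → 10 → 7 → 4.
Since 3 matches the lower bound, it is optimal.

3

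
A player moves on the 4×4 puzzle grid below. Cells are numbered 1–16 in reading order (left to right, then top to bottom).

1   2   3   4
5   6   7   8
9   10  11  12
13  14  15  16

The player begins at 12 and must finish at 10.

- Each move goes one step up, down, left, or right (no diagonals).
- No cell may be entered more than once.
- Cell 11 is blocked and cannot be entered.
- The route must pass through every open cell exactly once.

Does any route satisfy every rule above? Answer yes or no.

yes

One route that works: 12 → 16 → 15 → 14 → 13 → 9 → 5 → 1 → 2 → 3 → 4 → 8 → 7 → 6 → 10.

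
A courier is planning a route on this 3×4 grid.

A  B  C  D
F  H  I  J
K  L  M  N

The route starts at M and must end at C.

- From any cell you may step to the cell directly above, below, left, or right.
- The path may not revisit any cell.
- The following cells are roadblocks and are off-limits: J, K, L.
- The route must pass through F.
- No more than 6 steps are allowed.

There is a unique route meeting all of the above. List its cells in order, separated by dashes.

M - I - H - F - A - B - C

The budget equals the shortest possible length, so every move has to be on a shortest route through the required cells.
Route from M: up to I, 2× left (reaching F), up to A, 2× right (reaching C) — 6 moves in all.
Check: all required cells visited; 6 ≤ 6 moves.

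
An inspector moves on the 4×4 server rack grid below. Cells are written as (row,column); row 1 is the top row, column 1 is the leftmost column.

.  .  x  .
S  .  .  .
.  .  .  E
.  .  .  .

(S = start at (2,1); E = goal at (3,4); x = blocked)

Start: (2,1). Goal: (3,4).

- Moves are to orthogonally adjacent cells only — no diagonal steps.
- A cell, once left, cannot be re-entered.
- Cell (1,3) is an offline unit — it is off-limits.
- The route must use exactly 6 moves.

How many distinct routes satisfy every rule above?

17

Need simple routes of exactly 6 moves from (2,1) to (3,4) (Manhattan distance 4, so 1 moves are spent on a detour and 1 undoing it).
Branch systematically from the start, pruning whenever the remaining move budget drops below the Manhattan distance to (3,4) or differs from it in parity. Grouping the completions by first move — via (1,1): 3; via (3,1): 9; via (2,2): 5 — and summing: 3 + 9 + 5 = 17.
That gives 17 routes.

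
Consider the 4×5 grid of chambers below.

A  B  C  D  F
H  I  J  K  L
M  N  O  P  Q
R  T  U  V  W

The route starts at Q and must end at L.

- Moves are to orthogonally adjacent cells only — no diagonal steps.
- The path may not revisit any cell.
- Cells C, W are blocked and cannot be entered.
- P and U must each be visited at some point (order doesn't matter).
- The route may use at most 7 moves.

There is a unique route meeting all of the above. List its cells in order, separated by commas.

The budget equals the shortest possible length, so every move has to be on a shortest route through the required cells.
Route from Q: left to P, down to V, left to U, 2× up (reaching J), 2× right (reaching L) — 7 moves in all.
Check: all required cells visited; 7 ≤ 7 moves.

Q, P, V, U, O, J, K, L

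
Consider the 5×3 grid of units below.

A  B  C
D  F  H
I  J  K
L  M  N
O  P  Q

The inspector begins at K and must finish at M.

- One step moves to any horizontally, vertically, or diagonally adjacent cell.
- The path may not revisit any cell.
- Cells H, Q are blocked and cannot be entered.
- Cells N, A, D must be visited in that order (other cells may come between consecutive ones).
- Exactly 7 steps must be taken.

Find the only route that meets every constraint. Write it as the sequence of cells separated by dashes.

K - N - J - F - A - D - I - M

The waypoints must appear in the order N, A, D, with no cell reused.
Route from K: down 1 to N, up-left 1 to J, up 1 to F, up-left 1 to A, down 2 to I, down-right 1 to M — 7 moves in all.
Check: order respected (N at step 1, A at step 4, D at step 5); 7 moves as required.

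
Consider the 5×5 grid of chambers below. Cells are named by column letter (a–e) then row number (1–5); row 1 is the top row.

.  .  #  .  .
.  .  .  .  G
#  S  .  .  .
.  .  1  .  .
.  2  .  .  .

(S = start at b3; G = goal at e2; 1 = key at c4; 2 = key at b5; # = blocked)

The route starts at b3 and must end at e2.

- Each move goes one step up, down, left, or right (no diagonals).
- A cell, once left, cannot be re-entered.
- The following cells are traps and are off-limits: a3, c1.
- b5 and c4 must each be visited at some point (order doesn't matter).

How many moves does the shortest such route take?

8

Any route passes through b5 and c4 in some order between b3 and e2. Summing Manhattan distances along each leg and taking the cheapest ordering (b3 → b5 → c4 → e2) gives a lower bound of 2 + 2 + 4 = 8 moves.
A route of 8 moves achieves this: b3 → b4 → b5 → c5 → c4 → c3 → c2 → d2 → e2.
Since 8 matches the lower bound, it is optimal.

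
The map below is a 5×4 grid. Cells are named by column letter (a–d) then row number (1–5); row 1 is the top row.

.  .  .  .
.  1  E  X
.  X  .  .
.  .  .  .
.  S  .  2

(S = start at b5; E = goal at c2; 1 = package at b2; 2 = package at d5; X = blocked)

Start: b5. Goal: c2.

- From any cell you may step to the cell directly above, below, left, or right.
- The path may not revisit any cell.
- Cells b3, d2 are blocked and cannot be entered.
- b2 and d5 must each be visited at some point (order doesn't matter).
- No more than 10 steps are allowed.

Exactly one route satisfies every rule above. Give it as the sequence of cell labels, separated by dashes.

The 10-move cap with required stops at b2, d5 leaves no slack for detours.
Route from b5: 2× right (reaching d5), up to d4, 3× left (reaching a4), 2× up (reaching a2), 2× right (reaching c2) — 10 moves in all.
Check: all required cells visited; 10 ≤ 10 moves.

b5 - c5 - d5 - d4 - c4 - b4 - a4 - a3 - a2 - b2 - c2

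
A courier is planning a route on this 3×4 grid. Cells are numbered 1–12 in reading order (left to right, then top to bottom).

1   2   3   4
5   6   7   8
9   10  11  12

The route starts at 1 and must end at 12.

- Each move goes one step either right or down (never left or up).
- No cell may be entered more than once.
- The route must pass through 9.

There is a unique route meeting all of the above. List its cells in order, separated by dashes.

Moves only go right or down, so the column and row indices never decrease.
Route from 1: down 2 to 9, right 3 to 12 — 5 moves in all.
Check: all required cells visited.

1 - 5 - 9 - 10 - 11 - 12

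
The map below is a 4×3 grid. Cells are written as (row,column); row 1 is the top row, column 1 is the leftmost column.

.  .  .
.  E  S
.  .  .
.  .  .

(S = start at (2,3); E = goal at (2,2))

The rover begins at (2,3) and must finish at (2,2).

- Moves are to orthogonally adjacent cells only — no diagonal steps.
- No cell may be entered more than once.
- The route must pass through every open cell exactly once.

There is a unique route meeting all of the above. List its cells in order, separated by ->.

(2,3) -> (1,3) -> (1,2) -> (1,1) -> (2,1) -> (3,1) -> (4,1) -> (4,2) -> (4,3) -> (3,3) -> (3,2) -> (2,2)

Need to visit all 12 open cells exactly once, starting at (2,3) and ending at (2,2).
Route from (2,3): up to (1,3), 2× left (reaching (1,1)), 3× down (reaching (4,1)), 2× right (reaching (4,3)), up to (3,3), left to (3,2), up to (2,2) — 11 moves in all.
Check: all 12 open cells covered.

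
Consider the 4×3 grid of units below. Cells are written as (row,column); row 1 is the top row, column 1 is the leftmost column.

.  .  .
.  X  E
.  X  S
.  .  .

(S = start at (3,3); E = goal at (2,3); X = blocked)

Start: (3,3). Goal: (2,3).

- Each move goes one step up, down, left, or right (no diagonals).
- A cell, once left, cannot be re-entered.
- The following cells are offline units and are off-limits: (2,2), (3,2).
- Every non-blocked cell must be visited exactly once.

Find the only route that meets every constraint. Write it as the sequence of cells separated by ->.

Need to visit all 10 open cells exactly once, starting at (3,3) and ending at (2,3).
Route from (3,3): down 1 to (4,3), left 2 to (4,1), up 3 to (1,1), right 2 to (1,3), down 1 to (2,3) — 9 moves in all.
Check: all 10 open cells covered.

(3,3) -> (4,3) -> (4,2) -> (4,1) -> (3,1) -> (2,1) -> (1,1) -> (1,2) -> (1,3) -> (2,3)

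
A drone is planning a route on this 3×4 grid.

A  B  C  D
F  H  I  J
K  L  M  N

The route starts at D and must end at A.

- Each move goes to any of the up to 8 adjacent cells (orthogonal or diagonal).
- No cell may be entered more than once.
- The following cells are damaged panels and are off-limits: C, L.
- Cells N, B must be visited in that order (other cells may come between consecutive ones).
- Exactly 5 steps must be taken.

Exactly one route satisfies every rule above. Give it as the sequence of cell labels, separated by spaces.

D J N I B A

The waypoints must appear in the order N, B, with no cell reused.
Route from D: down 2 to N, up-left 2 to B, left 1 to A — 5 moves in all.
Check: order respected (N at step 2, B at step 4); 5 moves as required.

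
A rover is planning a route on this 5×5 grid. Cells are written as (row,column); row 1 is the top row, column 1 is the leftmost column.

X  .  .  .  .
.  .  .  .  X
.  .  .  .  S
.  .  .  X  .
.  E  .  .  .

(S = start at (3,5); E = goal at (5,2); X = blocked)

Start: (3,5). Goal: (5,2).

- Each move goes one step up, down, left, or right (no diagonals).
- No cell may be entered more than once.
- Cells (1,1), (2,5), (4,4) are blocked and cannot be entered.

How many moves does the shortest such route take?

5

The Manhattan distance from (3,5) to (5,2) is |3−5| + |5−2| = 5, so at least 5 moves are needed.
A route of 5 moves achieves this: (3,5) → (4,5) → (5,5) → (5,4) → (5,3) → (5,2).
Since 5 matches the lower bound, it is optimal.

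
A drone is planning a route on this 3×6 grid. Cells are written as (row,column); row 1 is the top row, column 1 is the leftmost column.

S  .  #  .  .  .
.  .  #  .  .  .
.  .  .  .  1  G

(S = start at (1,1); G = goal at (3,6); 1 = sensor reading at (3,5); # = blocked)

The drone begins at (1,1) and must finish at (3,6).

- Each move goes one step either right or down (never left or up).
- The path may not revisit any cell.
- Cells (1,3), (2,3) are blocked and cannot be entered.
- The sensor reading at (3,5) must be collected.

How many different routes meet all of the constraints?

3

A right/down-only route from (1,1) to (3,6) makes exactly 2 down-moves and 5 right-moves in some order.
With no other constraints that would be C(7,2) = 21 routes.
Split at (3,5) and multiply the segment counts (each segment already excludes blocked cells): (1,1)→(3,5): 3; (3,5)→(3,6): 1; product = 3.
That gives 3 routes.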